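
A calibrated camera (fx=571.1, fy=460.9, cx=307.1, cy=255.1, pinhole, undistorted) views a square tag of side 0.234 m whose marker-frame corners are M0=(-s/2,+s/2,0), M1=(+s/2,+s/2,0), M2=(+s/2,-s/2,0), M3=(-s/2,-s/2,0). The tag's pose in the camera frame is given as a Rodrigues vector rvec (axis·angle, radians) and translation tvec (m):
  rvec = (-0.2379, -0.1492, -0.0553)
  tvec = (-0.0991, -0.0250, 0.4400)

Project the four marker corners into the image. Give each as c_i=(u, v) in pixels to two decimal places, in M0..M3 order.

c0=(9.02, 363.43) c1=(340.06, 345.15) c2=(316.50, 119.33) c3=(23.36, 117.33)

Intrinsics K: fx=571.1, fy=460.9, cx=307.1, cy=255.1
Marker side s = 0.234 m; corners in marker frame (Z=0):
  M0 = (-0.1170, +0.1170, 0)
  M1 = (+0.1170, +0.1170, 0)
  M2 = (+0.1170, -0.1170, 0)
  M3 = (-0.1170, -0.1170, 0)
rvec = (-0.2379, -0.1492, -0.0553), |rvec| = θ = 0.28621 rad = 16.399°
Rodrigues: sinθ=0.28232, 1−cosθ=0.04068; R = I + sinθ·[k]× + (1−cosθ)·[k]×²:
    [+0.98743 +0.07217 -0.14064]
    [-0.03692 +0.97038 +0.23876]
    [+0.15370 -0.23057 +0.96084]
t = (-0.0991, -0.0250, 0.4400) m
M0: Pc = R·M0+t = (-0.20618, +0.09285, +0.39504); u = 571.1·(-0.20618)/0.39504 + 307.1 = 9.0240, v = 460.9·(+0.09285)/0.39504 + 255.1 = 363.4341
M1: Pc = R·M1+t = (+0.02487, +0.08421, +0.43101); u = 571.1·(+0.02487)/0.43101 + 307.1 = 340.0581, v = 460.9·(+0.08421)/0.43101 + 255.1 = 345.1549
M2: Pc = R·M2+t = (+0.00798, -0.14285, +0.48496); u = 571.1·(+0.00798)/0.48496 + 307.1 = 316.5027, v = 460.9·(-0.14285)/0.48496 + 255.1 = 119.3335
M3: Pc = R·M3+t = (-0.22307, -0.13421, +0.44899); u = 571.1·(-0.22307)/0.44899 + 307.1 = 23.3602, v = 460.9·(-0.13421)/0.44899 + 255.1 = 117.3266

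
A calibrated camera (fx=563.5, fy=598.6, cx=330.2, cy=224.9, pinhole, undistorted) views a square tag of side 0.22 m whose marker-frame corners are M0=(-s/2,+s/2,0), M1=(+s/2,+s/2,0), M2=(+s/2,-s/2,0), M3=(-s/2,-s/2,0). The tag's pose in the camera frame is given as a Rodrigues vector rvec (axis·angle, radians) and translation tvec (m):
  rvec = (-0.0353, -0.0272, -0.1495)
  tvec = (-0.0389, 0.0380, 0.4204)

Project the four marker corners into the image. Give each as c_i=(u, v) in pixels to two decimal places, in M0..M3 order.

c0=(151.40, 460.92) c1=(445.93, 410.71) c2=(400.62, 102.98) c3=(110.49, 147.54)

Intrinsics K: fx=563.5, fy=598.6, cx=330.2, cy=224.9
Marker side s = 0.22 m; corners in marker frame (Z=0):
  M0 = (-0.1100, +0.1100, 0)
  M1 = (+0.1100, +0.1100, 0)
  M2 = (+0.1100, -0.1100, 0)
  M3 = (-0.1100, -0.1100, 0)
rvec = (-0.0353, -0.0272, -0.1495), |rvec| = θ = 0.15600 rad = 8.938°
Rodrigues: sinθ=0.15537, 1−cosθ=0.01214; R = I + sinθ·[k]× + (1−cosθ)·[k]×²:
    [+0.98848 +0.14937 -0.02446]
    [-0.14842 +0.98823 +0.03719]
    [+0.02972 -0.03313 +0.99901]
t = (-0.0389, 0.0380, 0.4204) m
M0: Pc = R·M0+t = (-0.13120, +0.16303, +0.41349); u = 563.5·(-0.13120)/0.41349 + 330.2 = 151.3983, v = 598.6·(+0.16303)/0.41349 + 224.9 = 460.9176
M1: Pc = R·M1+t = (+0.08626, +0.13038, +0.42003); u = 563.5·(+0.08626)/0.42003 + 330.2 = 445.9301, v = 598.6·(+0.13038)/0.42003 + 224.9 = 410.7101
M2: Pc = R·M2+t = (+0.05340, -0.08703, +0.42731); u = 563.5·(+0.05340)/0.42731 + 330.2 = 400.6208, v = 598.6·(-0.08703)/0.42731 + 224.9 = 102.9838
M3: Pc = R·M3+t = (-0.16406, -0.05438, +0.42077); u = 563.5·(-0.16406)/0.42077 + 330.2 = 110.4864, v = 598.6·(-0.05438)/0.42077 + 224.9 = 147.5394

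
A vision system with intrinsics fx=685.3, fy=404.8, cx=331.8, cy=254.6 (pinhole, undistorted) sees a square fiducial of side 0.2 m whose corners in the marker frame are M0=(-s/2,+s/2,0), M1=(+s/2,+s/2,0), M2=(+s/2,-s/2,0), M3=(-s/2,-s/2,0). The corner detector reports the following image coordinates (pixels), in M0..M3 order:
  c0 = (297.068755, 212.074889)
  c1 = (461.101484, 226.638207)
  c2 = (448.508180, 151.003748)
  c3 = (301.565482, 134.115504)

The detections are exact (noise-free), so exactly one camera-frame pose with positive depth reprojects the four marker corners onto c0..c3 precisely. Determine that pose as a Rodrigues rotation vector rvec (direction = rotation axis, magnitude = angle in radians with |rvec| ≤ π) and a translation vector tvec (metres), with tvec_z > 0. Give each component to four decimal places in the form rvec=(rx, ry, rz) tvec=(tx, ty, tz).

rvec=(-0.4842, -0.2518, 0.0675) tvec=(0.0580, -0.1572, 0.8419)

Intrinsics K: fx=685.3, fy=404.8, cx=331.8, cy=254.6
Marker side s = 0.2 m; corners in marker frame (Z=0):
  M0 = (-0.1000, +0.1000, 0)
  M1 = (+0.1000, +0.1000, 0)
  M2 = (+0.1000, -0.1000, 0)
  M3 = (-0.1000, -0.1000, 0)
Detected image corners:
  c0 = (297.068755, 212.074889) px
  c1 = (461.101484, 226.638207) px
  c2 = (448.508180, 151.003748) px
  c3 = (301.565482, 134.115504) px
Planar DLT: solve 8×8 A·h = b for H (H[2,2]=1):
  H  [+875.10186 -188.44808 +379.01102]
  H  [+126.96366 +283.13267 +179.02994]
  H  [+0.26532 -0.55647 +1.00000]
B = K⁻¹H; ‖b₁‖=1.187854, ‖b₂‖=1.187854; λ = 2/(‖b₁‖+‖b₂‖) = 0.841855, sign → tz>0 ⇒ λ=+0.841855
r₁ = λ·B[:,0] = (+0.96687,+0.12356,+0.22336); r₂ = λ·B[:,1] = (-0.00468,+0.88347,-0.46847)
r₃ = r₁×r₂ = (-0.25521,+0.45190,+0.85478); SVD([r₁ r₂ r₃]) → R = UVᵀ:
  R  [+0.96687 -0.00468 -0.25521]
  R  [+0.12356 +0.88347 +0.45190]
  R  [+0.22336 -0.46847 +0.85478]
t = (+0.05800, -0.15716, +0.84185) m
tr R = 2.705122; θ = arccos((tr R − 1)/2) = 0.549930 rad = 31.509°
axis k = ((R−Rᵀ)₃₂, (R−Rᵀ)₁₃, (R−Rᵀ)₂₁) / (2 sinθ) = (-0.880521, -0.457853, +0.122691)
rvec = θ·k = (-0.484225, -0.251787, +0.067472)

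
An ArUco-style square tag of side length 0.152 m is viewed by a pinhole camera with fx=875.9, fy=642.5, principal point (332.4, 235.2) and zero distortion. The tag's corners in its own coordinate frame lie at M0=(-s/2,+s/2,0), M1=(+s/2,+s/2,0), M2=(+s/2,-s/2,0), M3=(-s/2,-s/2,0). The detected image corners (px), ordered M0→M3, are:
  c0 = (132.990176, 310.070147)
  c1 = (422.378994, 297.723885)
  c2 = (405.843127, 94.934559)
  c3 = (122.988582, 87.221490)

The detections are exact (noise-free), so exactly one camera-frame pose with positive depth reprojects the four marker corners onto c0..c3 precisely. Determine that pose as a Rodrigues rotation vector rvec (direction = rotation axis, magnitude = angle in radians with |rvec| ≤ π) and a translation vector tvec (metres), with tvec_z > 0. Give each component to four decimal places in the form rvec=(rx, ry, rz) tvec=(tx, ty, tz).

Intrinsics K: fx=875.9, fy=642.5, cx=332.4, cy=235.2
Marker side s = 0.152 m; corners in marker frame (Z=0):
  M0 = (-0.0760, +0.0760, 0)
  M1 = (+0.0760, +0.0760, 0)
  M2 = (+0.0760, -0.0760, 0)
  M3 = (-0.0760, -0.0760, 0)
Detected image corners:
  c0 = (132.990176, 310.070147) px
  c1 = (422.378994, 297.723885) px
  c2 = (405.843127, 94.934559) px
  c3 = (122.988582, 87.221490) px
Planar DLT: solve 8×8 A·h = b for H (H[2,2]=1):
  H  [+2049.63787 +39.80980 +277.68096]
  H  [+107.73406 +1361.69202 +195.98622]
  H  [+0.61815 -0.17891 +1.00000]
B = K⁻¹H; ‖b₁‖=2.195101, ‖b₂‖=2.195101; λ = 2/(‖b₁‖+‖b₂‖) = 0.455560, sign → tz>0 ⇒ λ=+0.455560
r₁ = λ·B[:,0] = (+0.95916,-0.02670,+0.28161); r₂ = λ·B[:,1] = (+0.05164,+0.99533,-0.08151)
r₃ = r₁×r₂ = (-0.27812,+0.09272,+0.95606); SVD([r₁ r₂ r₃]) → R = UVᵀ:
  R  [+0.95916 +0.05164 -0.27812]
  R  [-0.02670 +0.99533 +0.09272]
  R  [+0.28161 -0.08151 +0.95606]
t = (-0.02846, -0.02780, +0.45556) m
tr R = 2.910555; θ = arccos((tr R − 1)/2) = 0.300199 rad = 17.200°
axis k = ((R−Rᵀ)₃₂, (R−Rᵀ)₁₃, (R−Rᵀ)₂₁) / (2 sinθ) = (-0.294584, -0.946402, -0.132453)
rvec = θ·k = (-0.088434, -0.284109, -0.039762)

rvec=(-0.0884, -0.2841, -0.0398) tvec=(-0.0285, -0.0278, 0.4556)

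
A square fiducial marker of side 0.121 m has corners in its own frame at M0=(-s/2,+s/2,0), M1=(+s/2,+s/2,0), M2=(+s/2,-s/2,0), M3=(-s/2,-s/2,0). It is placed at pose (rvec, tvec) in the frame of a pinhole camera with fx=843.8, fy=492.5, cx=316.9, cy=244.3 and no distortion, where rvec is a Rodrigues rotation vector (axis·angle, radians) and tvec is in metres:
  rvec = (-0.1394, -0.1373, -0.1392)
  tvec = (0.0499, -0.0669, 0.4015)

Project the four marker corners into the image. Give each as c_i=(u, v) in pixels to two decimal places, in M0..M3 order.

Intrinsics K: fx=843.8, fy=492.5, cx=316.9, cy=244.3
Marker side s = 0.121 m; corners in marker frame (Z=0):
  M0 = (-0.0605, +0.0605, 0)
  M1 = (+0.0605, +0.0605, 0)
  M2 = (+0.0605, -0.0605, 0)
  M3 = (-0.0605, -0.0605, 0)
rvec = (-0.1394, -0.1373, -0.1392), |rvec| = θ = 0.24013 rad = 13.758°
Rodrigues: sinθ=0.23782, 1−cosθ=0.02869; R = I + sinθ·[k]× + (1−cosθ)·[k]×²:
    [+0.98098 +0.14739 -0.12633]
    [-0.12834 +0.98069 +0.14757]
    [+0.14564 -0.12855 +0.98095]
t = (0.0499, -0.0669, 0.4015) m
M0: Pc = R·M0+t = (-0.00053, +0.00020, +0.38491); u = 843.8·(-0.00053)/0.38491 + 316.9 = 315.7336, v = 492.5·(+0.00020)/0.38491 + 244.3 = 244.5512
M1: Pc = R·M1+t = (+0.11817, -0.01533, +0.40253); u = 843.8·(+0.11817)/0.40253 + 316.9 = 564.6027, v = 492.5·(-0.01533)/0.40253 + 244.3 = 225.5400
M2: Pc = R·M2+t = (+0.10033, -0.13400, +0.41809); u = 843.8·(+0.10033)/0.41809 + 316.9 = 519.3933, v = 492.5·(-0.13400)/0.41809 + 244.3 = 86.4550
M3: Pc = R·M3+t = (-0.01837, -0.11847, +0.40047); u = 843.8·(-0.01837)/0.40047 + 316.9 = 278.2015, v = 492.5·(-0.11847)/0.40047 + 244.3 = 98.6074

c0=(315.73, 244.55) c1=(564.60, 225.54) c2=(519.39, 86.46) c3=(278.20, 98.61)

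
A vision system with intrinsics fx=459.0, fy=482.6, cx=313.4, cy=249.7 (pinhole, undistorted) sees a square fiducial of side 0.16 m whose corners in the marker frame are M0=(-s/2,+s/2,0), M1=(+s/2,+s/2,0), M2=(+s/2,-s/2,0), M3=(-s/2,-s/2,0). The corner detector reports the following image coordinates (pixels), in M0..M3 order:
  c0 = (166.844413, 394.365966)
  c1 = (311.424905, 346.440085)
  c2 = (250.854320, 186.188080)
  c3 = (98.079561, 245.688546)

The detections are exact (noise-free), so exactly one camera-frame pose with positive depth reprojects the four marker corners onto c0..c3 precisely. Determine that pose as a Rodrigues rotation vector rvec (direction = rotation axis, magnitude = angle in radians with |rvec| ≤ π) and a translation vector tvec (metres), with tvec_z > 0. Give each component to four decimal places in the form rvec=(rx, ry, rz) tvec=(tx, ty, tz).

rvec=(0.2371, 0.0983, -0.3443) tvec=(-0.1045, 0.0437, 0.4477)

Intrinsics K: fx=459.0, fy=482.6, cx=313.4, cy=249.7
Marker side s = 0.16 m; corners in marker frame (Z=0):
  M0 = (-0.0800, +0.0800, 0)
  M1 = (+0.0800, +0.0800, 0)
  M2 = (+0.0800, -0.0800, 0)
  M3 = (-0.0800, -0.0800, 0)
Detected image corners:
  c0 = (166.844413, 394.365966) px
  c1 = (311.424905, 346.440085) px
  c2 = (250.854320, 186.188080) px
  c3 = (98.079561, 245.688546) px
Planar DLT: solve 8×8 A·h = b for H (H[2,2]=1):
  H  [+865.64890 +503.26175 +206.23192]
  H  [-423.08963 +1104.12171 +296.76309]
  H  [-0.30276 +0.47615 +1.00000]
B = K⁻¹H; ‖b₁‖=2.233690, ‖b₂‖=2.233690; λ = 2/(‖b₁‖+‖b₂‖) = 0.447690, sign → tz>0 ⇒ λ=+0.447690
r₁ = λ·B[:,0] = (+0.93687,-0.32235,-0.13554); r₂ = λ·B[:,1] = (+0.34531,+0.91396,+0.21317)
r₃ = r₁×r₂ = (+0.05516,-0.24651,+0.96757); SVD([r₁ r₂ r₃]) → R = UVᵀ:
  R  [+0.93687 +0.34531 +0.05516]
  R  [-0.32235 +0.91396 -0.24651]
  R  [-0.13554 +0.21317 +0.96757]
t = (-0.10453, +0.04366, +0.44769) m
tr R = 2.818391; θ = arccos((tr R − 1)/2) = 0.429449 rad = 24.606°
axis k = ((R−Rᵀ)₃₂, (R−Rᵀ)₁₃, (R−Rᵀ)₂₁) / (2 sinθ) = (+0.552011, +0.229011, -0.801771)
rvec = θ·k = (+0.237061, +0.098349, -0.344320)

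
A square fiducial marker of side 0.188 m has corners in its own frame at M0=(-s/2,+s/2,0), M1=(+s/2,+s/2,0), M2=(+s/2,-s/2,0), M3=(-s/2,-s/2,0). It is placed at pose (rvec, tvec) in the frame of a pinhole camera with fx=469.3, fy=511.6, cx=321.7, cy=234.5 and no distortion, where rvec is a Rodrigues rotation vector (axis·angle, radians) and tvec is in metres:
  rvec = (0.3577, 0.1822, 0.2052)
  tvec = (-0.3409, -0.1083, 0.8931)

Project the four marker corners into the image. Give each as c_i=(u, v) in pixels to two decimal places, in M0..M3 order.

Intrinsics K: fx=469.3, fy=511.6, cx=321.7, cy=234.5
Marker side s = 0.188 m; corners in marker frame (Z=0):
  M0 = (-0.0940, +0.0940, 0)
  M1 = (+0.0940, +0.0940, 0)
  M2 = (+0.0940, -0.0940, 0)
  M3 = (-0.0940, -0.0940, 0)
rvec = (0.3577, 0.1822, 0.2052), |rvec| = θ = 0.45084 rad = 25.831°
Rodrigues: sinθ=0.43572, 1−cosθ=0.09992; R = I + sinθ·[k]× + (1−cosθ)·[k]×²:
    [+0.96298 -0.16628 +0.21217]
    [+0.23036 +0.91640 -0.32733]
    [-0.14001 +0.36408 +0.92078]
t = (-0.3409, -0.1083, 0.8931) m
M0: Pc = R·M0+t = (-0.44705, -0.04381, +0.94048); u = 469.3·(-0.44705)/0.94048 + 321.7 = 98.6226, v = 511.6·(-0.04381)/0.94048 + 234.5 = 210.6675
M1: Pc = R·M1+t = (-0.26601, -0.00050, +0.91416); u = 469.3·(-0.26601)/0.91416 + 321.7 = 185.1395, v = 511.6·(-0.00050)/0.91416 + 234.5 = 234.2176
M2: Pc = R·M2+t = (-0.23475, -0.17279, +0.84572); u = 469.3·(-0.23475)/0.84572 + 321.7 = 191.4341, v = 511.6·(-0.17279)/0.84572 + 234.5 = 129.9749
M3: Pc = R·M3+t = (-0.41579, -0.21610, +0.87204); u = 469.3·(-0.41579)/0.87204 + 321.7 = 97.9363, v = 511.6·(-0.21610)/0.87204 + 234.5 = 107.7228

c0=(98.62, 210.67) c1=(185.14, 234.22) c2=(191.43, 129.97) c3=(97.94, 107.72)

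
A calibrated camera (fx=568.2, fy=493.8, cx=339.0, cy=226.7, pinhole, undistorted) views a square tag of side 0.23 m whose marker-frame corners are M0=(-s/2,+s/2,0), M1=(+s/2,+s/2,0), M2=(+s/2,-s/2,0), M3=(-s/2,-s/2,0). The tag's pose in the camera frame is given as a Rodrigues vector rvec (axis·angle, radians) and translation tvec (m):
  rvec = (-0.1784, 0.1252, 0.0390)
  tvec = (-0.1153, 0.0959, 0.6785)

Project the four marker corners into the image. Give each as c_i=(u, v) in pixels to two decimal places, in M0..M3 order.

Intrinsics K: fx=568.2, fy=493.8, cx=339.0, cy=226.7
Marker side s = 0.23 m; corners in marker frame (Z=0):
  M0 = (-0.1150, +0.1150, 0)
  M1 = (+0.1150, +0.1150, 0)
  M2 = (+0.1150, -0.1150, 0)
  M3 = (-0.1150, -0.1150, 0)
rvec = (-0.1784, 0.1252, 0.0390), |rvec| = θ = 0.22141 rad = 12.686°
Rodrigues: sinθ=0.21961, 1−cosθ=0.02441; R = I + sinθ·[k]× + (1−cosθ)·[k]×²:
    [+0.99144 -0.04980 +0.12071]
    [+0.02756 +0.98339 +0.17938]
    [-0.12764 -0.17451 +0.97635]
t = (-0.1153, 0.0959, 0.6785) m
M0: Pc = R·M0+t = (-0.23504, +0.20582, +0.67311); u = 568.2·(-0.23504)/0.67311 + 339.0 = 140.5906, v = 493.8·(+0.20582)/0.67311 + 226.7 = 377.6923
M1: Pc = R·M1+t = (-0.00701, +0.21216, +0.64375); u = 568.2·(-0.00701)/0.64375 + 339.0 = 332.8107, v = 493.8·(+0.21216)/0.64375 + 226.7 = 389.4405
M2: Pc = R·M2+t = (+0.00444, -0.01402, +0.68389); u = 568.2·(+0.00444)/0.68389 + 339.0 = 342.6912, v = 493.8·(-0.01402)/0.68389 + 226.7 = 216.5762
M3: Pc = R·M3+t = (-0.22359, -0.02036, +0.71325); u = 568.2·(-0.22359)/0.71325 + 339.0 = 160.8817, v = 493.8·(-0.02036)/0.71325 + 226.7 = 212.6044

c0=(140.59, 377.69) c1=(332.81, 389.44) c2=(342.69, 216.58) c3=(160.88, 212.60)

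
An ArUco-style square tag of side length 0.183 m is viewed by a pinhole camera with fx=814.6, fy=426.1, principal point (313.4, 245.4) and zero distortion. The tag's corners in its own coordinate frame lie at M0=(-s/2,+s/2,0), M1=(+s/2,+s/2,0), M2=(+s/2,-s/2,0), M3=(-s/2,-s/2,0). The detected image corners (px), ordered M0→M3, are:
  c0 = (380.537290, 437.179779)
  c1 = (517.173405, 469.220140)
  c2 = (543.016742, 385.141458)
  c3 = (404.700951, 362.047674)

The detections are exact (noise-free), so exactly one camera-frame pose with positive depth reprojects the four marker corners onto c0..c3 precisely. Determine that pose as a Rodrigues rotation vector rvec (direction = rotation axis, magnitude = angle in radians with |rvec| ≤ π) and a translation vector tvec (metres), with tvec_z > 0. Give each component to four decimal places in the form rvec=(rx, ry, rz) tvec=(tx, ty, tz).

rvec=(-0.0947, 0.6256, 0.1542) tvec=(0.1741, 0.3855, 0.9831)

Intrinsics K: fx=814.6, fy=426.1, cx=313.4, cy=245.4
Marker side s = 0.183 m; corners in marker frame (Z=0):
  M0 = (-0.0915, +0.0915, 0)
  M1 = (+0.0915, +0.0915, 0)
  M2 = (+0.0915, -0.0915, 0)
  M3 = (-0.0915, -0.0915, 0)
Detected image corners:
  c0 = (380.537290, 437.179779) px
  c1 = (517.173405, 469.220140) px
  c2 = (543.016742, 385.141458) px
  c3 = (404.700951, 362.047674) px
Planar DLT: solve 8×8 A·h = b for H (H[2,2]=1):
  H  [+474.67042 -155.88046 +457.63490]
  H  [-97.28509 +416.18744 +412.48724]
  H  [-0.59950 -0.04227 +1.00000]
B = K⁻¹H; ‖b₁‖=1.017156, ‖b₂‖=1.017156; λ = 2/(‖b₁‖+‖b₂‖) = 0.983133, sign → tz>0 ⇒ λ=+0.983133
r₁ = λ·B[:,0] = (+0.79963,+0.11498,-0.58939); r₂ = λ·B[:,1] = (-0.17214,+0.98420,-0.04156)
r₃ = r₁×r₂ = (+0.57529,+0.13469,+0.80678); SVD([r₁ r₂ r₃]) → R = UVᵀ:
  R  [+0.79963 -0.17214 +0.57529]
  R  [+0.11498 +0.98420 +0.13469]
  R  [-0.58939 -0.04156 +0.80678]
t = (+0.17408, +0.38552, +0.98313) m
tr R = 2.590606; θ = arccos((tr R − 1)/2) = 0.651289 rad = 37.316°
axis k = ((R−Rᵀ)₃₂, (R−Rᵀ)₁₃, (R−Rᵀ)₂₁) / (2 sinθ) = (-0.145365, +0.960619, +0.236813)
rvec = θ·k = (-0.094674, +0.625640, +0.154234)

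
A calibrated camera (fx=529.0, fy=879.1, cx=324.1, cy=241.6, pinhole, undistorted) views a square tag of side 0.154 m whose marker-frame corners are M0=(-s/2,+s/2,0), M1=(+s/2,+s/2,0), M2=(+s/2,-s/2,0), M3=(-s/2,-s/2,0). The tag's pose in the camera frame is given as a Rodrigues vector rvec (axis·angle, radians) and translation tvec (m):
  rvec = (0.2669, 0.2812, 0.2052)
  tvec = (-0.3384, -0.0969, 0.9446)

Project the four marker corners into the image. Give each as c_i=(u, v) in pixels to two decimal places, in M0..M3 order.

c0=(96.92, 203.84) c1=(168.69, 235.99) c2=(175.68, 94.25) c3=(100.25, 66.28)

Intrinsics K: fx=529.0, fy=879.1, cx=324.1, cy=241.6
Marker side s = 0.154 m; corners in marker frame (Z=0):
  M0 = (-0.0770, +0.0770, 0)
  M1 = (+0.0770, +0.0770, 0)
  M2 = (+0.0770, -0.0770, 0)
  M3 = (-0.0770, -0.0770, 0)
rvec = (0.2669, 0.2812, 0.2052), |rvec| = θ = 0.43865 rad = 25.133°
Rodrigues: sinθ=0.42472, 1−cosθ=0.09468; R = I + sinθ·[k]× + (1−cosθ)·[k]×²:
    [+0.94038 -0.16175 +0.29922]
    [+0.23561 +0.94423 -0.23003]
    [-0.24532 +0.28681 +0.92604]
t = (-0.3384, -0.0969, 0.9446) m
M0: Pc = R·M0+t = (-0.42326, -0.04234, +0.98557); u = 529.0·(-0.42326)/0.98557 + 324.1 = 96.9161, v = 879.1·(-0.04234)/0.98557 + 241.6 = 203.8375
M1: Pc = R·M1+t = (-0.27845, -0.00605, +0.94779); u = 529.0·(-0.27845)/0.94779 + 324.1 = 168.6887, v = 879.1·(-0.00605)/0.94779 + 241.6 = 235.9865
M2: Pc = R·M2+t = (-0.25354, -0.15146, +0.90363); u = 529.0·(-0.25354)/0.90363 + 324.1 = 175.6751, v = 879.1·(-0.15146)/0.90363 + 241.6 = 94.2471
M3: Pc = R·M3+t = (-0.39835, -0.18775, +0.94141); u = 529.0·(-0.39835)/0.94141 + 324.1 = 100.2546, v = 879.1·(-0.18775)/0.94141 + 241.6 = 66.2779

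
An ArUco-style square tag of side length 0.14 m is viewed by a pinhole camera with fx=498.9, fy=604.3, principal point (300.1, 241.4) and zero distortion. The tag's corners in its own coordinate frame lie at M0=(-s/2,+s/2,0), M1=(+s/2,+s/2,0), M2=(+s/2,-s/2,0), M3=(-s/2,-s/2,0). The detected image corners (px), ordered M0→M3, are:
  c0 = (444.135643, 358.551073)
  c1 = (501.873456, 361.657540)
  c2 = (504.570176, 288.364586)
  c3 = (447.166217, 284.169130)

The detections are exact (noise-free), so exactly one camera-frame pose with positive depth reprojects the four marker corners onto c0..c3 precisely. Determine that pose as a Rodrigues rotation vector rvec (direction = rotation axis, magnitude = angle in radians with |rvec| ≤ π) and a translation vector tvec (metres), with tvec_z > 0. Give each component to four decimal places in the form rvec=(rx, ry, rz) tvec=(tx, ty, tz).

rvec=(-0.0376, -0.1247, 0.0642) tvec=(0.4021, 0.1554, 1.1491)

Intrinsics K: fx=498.9, fy=604.3, cx=300.1, cy=241.4
Marker side s = 0.14 m; corners in marker frame (Z=0):
  M0 = (-0.0700, +0.0700, 0)
  M1 = (+0.0700, +0.0700, 0)
  M2 = (+0.0700, -0.0700, 0)
  M3 = (-0.0700, -0.0700, 0)
Detected image corners:
  c0 = (444.135643, 358.551073) px
  c1 = (501.873456, 361.657540) px
  c2 = (504.570176, 288.364586) px
  c3 = (447.166217, 284.169130) px
Planar DLT: solve 8×8 A·h = b for H (H[2,2]=1):
  H  [+462.04436 -37.56935 +474.65586]
  H  [+60.71126 +515.71655 +323.10600]
  H  [+0.10713 -0.03609 +1.00000]
B = K⁻¹H; ‖b₁‖=0.870232, ‖b₂‖=0.870232; λ = 2/(‖b₁‖+‖b₂‖) = 1.149119, sign → tz>0 ⇒ λ=+1.149119
r₁ = λ·B[:,0] = (+0.99018,+0.06627,+0.12311); r₂ = λ·B[:,1] = (-0.06159,+0.99724,-0.04147)
r₃ = r₁×r₂ = (-0.12551,+0.03349,+0.99153); SVD([r₁ r₂ r₃]) → R = UVᵀ:
  R  [+0.99018 -0.06159 -0.12551]
  R  [+0.06627 +0.99724 +0.03349]
  R  [+0.12311 -0.04147 +0.99153]
t = (+0.40206, +0.15537, +1.14912) m
tr R = 2.978945; θ = arccos((tr R − 1)/2) = 0.145233 rad = 8.321°
axis k = ((R−Rᵀ)₃₂, (R−Rᵀ)₁₃, (R−Rᵀ)₂₁) / (2 sinθ) = (-0.258981, -0.858957, +0.441725)
rvec = θ·k = (-0.037612, -0.124749, +0.064153)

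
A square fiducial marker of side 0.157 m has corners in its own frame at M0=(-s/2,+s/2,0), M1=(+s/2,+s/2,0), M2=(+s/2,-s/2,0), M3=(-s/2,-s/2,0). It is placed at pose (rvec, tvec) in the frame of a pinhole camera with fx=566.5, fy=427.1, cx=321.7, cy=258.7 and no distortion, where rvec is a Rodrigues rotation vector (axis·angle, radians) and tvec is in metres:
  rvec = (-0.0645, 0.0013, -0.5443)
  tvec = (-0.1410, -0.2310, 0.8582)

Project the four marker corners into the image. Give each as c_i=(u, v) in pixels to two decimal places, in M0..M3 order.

c0=(210.31, 196.86) c1=(299.68, 156.44) c2=(246.68, 91.36) c3=(158.17, 131.15)

Intrinsics K: fx=566.5, fy=427.1, cx=321.7, cy=258.7
Marker side s = 0.157 m; corners in marker frame (Z=0):
  M0 = (-0.0785, +0.0785, 0)
  M1 = (+0.0785, +0.0785, 0)
  M2 = (+0.0785, -0.0785, 0)
  M3 = (-0.0785, -0.0785, 0)
rvec = (-0.0645, 0.0013, -0.5443), |rvec| = θ = 0.54811 rad = 31.404°
Rodrigues: sinθ=0.52107, 1−cosθ=0.14649; R = I + sinθ·[k]× + (1−cosθ)·[k]×²:
    [+0.85554 +0.51741 +0.01835]
    [-0.51749 +0.85351 +0.06097]
    [+0.01588 -0.06166 +0.99797]
t = (-0.1410, -0.2310, 0.8582) m
M0: Pc = R·M0+t = (-0.16754, -0.12338, +0.85211); u = 566.5·(-0.16754)/0.85211 + 321.7 = 210.3144, v = 427.1·(-0.12338)/0.85211 + 258.7 = 196.8609
M1: Pc = R·M1+t = (-0.03322, -0.20462, +0.85461); u = 566.5·(-0.03322)/0.85461 + 321.7 = 299.6770, v = 427.1·(-0.20462)/0.85461 + 258.7 = 156.4373
M2: Pc = R·M2+t = (-0.11446, -0.33862, +0.86429); u = 566.5·(-0.11446)/0.86429 + 321.7 = 246.6788, v = 427.1·(-0.33862)/0.86429 + 258.7 = 91.3641
M3: Pc = R·M3+t = (-0.24878, -0.25738, +0.86179); u = 566.5·(-0.24878)/0.86179 + 321.7 = 158.1667, v = 427.1·(-0.25738)/0.86179 + 258.7 = 131.1453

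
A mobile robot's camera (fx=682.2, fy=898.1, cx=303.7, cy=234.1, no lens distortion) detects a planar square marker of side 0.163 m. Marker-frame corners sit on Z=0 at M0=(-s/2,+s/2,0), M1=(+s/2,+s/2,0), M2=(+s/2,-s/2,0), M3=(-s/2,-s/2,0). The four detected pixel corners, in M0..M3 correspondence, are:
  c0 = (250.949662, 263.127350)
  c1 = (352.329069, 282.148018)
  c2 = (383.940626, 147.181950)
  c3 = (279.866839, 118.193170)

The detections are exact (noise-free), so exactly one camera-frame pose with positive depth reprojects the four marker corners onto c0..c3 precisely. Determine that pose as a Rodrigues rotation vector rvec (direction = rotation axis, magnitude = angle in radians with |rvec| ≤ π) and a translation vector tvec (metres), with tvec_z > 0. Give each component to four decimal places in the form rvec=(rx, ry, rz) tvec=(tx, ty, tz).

Intrinsics K: fx=682.2, fy=898.1, cx=303.7, cy=234.1
Marker side s = 0.163 m; corners in marker frame (Z=0):
  M0 = (-0.0815, +0.0815, 0)
  M1 = (+0.0815, +0.0815, 0)
  M2 = (+0.0815, -0.0815, 0)
  M3 = (-0.0815, -0.0815, 0)
Detected image corners:
  c0 = (250.949662, 263.127350) px
  c1 = (352.329069, 282.148018) px
  c2 = (383.940626, 147.181950) px
  c3 = (279.866839, 118.193170) px
Planar DLT: solve 8×8 A·h = b for H (H[2,2]=1):
  H  [+753.47793 -98.59461 +318.06275]
  H  [+225.55447 +913.49586 +204.61620]
  H  [+0.38968 +0.27572 +1.00000]
B = K⁻¹H; ‖b₁‖=1.020291, ‖b₂‖=1.020291; λ = 2/(‖b₁‖+‖b₂‖) = 0.980112, sign → tz>0 ⇒ λ=+0.980112
r₁ = λ·B[:,0] = (+0.91249,+0.14660,+0.38193); r₂ = λ·B[:,1] = (-0.26195,+0.92648,+0.27023)
r₃ = r₁×r₂ = (-0.31423,-0.34663,+0.88380); SVD([r₁ r₂ r₃]) → R = UVᵀ:
  R  [+0.91249 -0.26195 -0.31423]
  R  [+0.14660 +0.92648 -0.34663]
  R  [+0.38193 +0.27023 +0.88380]
t = (+0.02063, -0.03218, +0.98011) m
tr R = 2.722767; θ = arccos((tr R − 1)/2) = 0.532809 rad = 30.528°
axis k = ((R−Rᵀ)₃₂, (R−Rᵀ)₁₃, (R−Rᵀ)₂₁) / (2 sinθ) = (+0.607203, -0.685259, +0.402151)
rvec = θ·k = (+0.323523, -0.365112, +0.214270)

rvec=(0.3235, -0.3651, 0.2143) tvec=(0.0206, -0.0322, 0.9801)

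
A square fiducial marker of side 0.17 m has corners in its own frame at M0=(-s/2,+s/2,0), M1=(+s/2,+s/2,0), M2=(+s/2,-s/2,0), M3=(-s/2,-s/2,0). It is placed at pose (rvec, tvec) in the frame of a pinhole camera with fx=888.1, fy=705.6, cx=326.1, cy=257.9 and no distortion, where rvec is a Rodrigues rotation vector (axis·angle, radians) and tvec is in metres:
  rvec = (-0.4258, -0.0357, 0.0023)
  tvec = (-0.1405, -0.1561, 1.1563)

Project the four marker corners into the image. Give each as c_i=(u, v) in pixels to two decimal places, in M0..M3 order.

c0=(147.41, 207.73) c1=(282.56, 209.02) c2=(284.46, 120.43) c3=(157.30, 118.78)

Intrinsics K: fx=888.1, fy=705.6, cx=326.1, cy=257.9
Marker side s = 0.17 m; corners in marker frame (Z=0):
  M0 = (-0.0850, +0.0850, 0)
  M1 = (+0.0850, +0.0850, 0)
  M2 = (+0.0850, -0.0850, 0)
  M3 = (-0.0850, -0.0850, 0)
rvec = (-0.4258, -0.0357, 0.0023), |rvec| = θ = 0.42730 rad = 24.482°
Rodrigues: sinθ=0.41442, 1−cosθ=0.08991; R = I + sinθ·[k]× + (1−cosθ)·[k]×²:
    [+0.99937 +0.00525 -0.03511]
    [+0.00972 +0.91072 +0.41292]
    [+0.03414 -0.41300 +0.91009]
t = (-0.1405, -0.1561, 1.1563) m
M0: Pc = R·M0+t = (-0.22500, -0.07952, +1.11829); u = 888.1·(-0.22500)/1.11829 + 326.1 = 147.4149, v = 705.6·(-0.07952)/1.11829 + 257.9 = 207.7290
M1: Pc = R·M1+t = (-0.05511, -0.07786, +1.12410); u = 888.1·(-0.05511)/1.12410 + 326.1 = 282.5624, v = 705.6·(-0.07786)/1.12410 + 257.9 = 209.0249
M2: Pc = R·M2+t = (-0.05600, -0.23268, +1.19431); u = 888.1·(-0.05600)/1.19431 + 326.1 = 284.4576, v = 705.6·(-0.23268)/1.19431 + 257.9 = 120.4291
M3: Pc = R·M3+t = (-0.22589, -0.23434, +1.18850); u = 888.1·(-0.22589)/1.18850 + 326.1 = 157.3031, v = 705.6·(-0.23434)/1.18850 + 257.9 = 118.7771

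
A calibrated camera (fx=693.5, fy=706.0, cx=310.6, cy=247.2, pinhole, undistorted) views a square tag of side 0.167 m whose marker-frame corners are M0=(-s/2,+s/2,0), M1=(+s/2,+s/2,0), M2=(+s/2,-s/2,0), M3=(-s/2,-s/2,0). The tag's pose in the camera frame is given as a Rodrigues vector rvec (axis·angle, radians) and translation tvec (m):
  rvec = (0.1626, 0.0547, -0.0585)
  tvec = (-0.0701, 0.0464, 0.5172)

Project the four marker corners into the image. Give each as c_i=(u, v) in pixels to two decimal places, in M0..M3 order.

Intrinsics K: fx=693.5, fy=706.0, cx=310.6, cy=247.2
Marker side s = 0.167 m; corners in marker frame (Z=0):
  M0 = (-0.0835, +0.0835, 0)
  M1 = (+0.0835, +0.0835, 0)
  M2 = (+0.0835, -0.0835, 0)
  M3 = (-0.0835, -0.0835, 0)
rvec = (0.1626, 0.0547, -0.0585), |rvec| = θ = 0.18125 rad = 10.385°
Rodrigues: sinθ=0.18026, 1−cosθ=0.01638; R = I + sinθ·[k]× + (1−cosθ)·[k]×²:
    [+0.99680 +0.06262 +0.04966]
    [-0.05375 +0.98511 -0.16331]
    [-0.05914 +0.16012 +0.98532]
t = (-0.0701, 0.0464, 0.5172) m
M0: Pc = R·M0+t = (-0.14810, +0.13314, +0.53551); u = 693.5·(-0.14810)/0.53551 + 310.6 = 118.7999, v = 706.0·(+0.13314)/0.53551 + 247.2 = 422.7342
M1: Pc = R·M1+t = (+0.01836, +0.12417, +0.52563); u = 693.5·(+0.01836)/0.52563 + 310.6 = 334.8253, v = 706.0·(+0.12417)/0.52563 + 247.2 = 413.9772
M2: Pc = R·M2+t = (+0.00790, -0.04034, +0.49889); u = 693.5·(+0.00790)/0.49889 + 310.6 = 321.5880, v = 706.0·(-0.04034)/0.49889 + 247.2 = 190.1071
M3: Pc = R·M3+t = (-0.15856, -0.03137, +0.50877); u = 693.5·(-0.15856)/0.50877 + 310.6 = 94.4660, v = 706.0·(-0.03137)/0.50877 + 247.2 = 203.6704

c0=(118.80, 422.73) c1=(334.83, 413.98) c2=(321.59, 190.11) c3=(94.47, 203.67)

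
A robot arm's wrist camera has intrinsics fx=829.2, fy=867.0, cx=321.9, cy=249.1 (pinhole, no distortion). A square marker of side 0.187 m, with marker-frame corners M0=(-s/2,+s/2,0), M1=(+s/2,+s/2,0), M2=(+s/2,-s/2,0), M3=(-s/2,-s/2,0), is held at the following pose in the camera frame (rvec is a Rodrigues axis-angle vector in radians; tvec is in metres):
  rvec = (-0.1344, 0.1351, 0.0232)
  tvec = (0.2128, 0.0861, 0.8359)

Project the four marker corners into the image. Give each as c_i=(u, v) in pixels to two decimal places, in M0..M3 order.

c0=(438.08, 433.05) c1=(631.16, 441.61) c2=(627.98, 243.68) c3=(440.54, 241.20)

Intrinsics K: fx=829.2, fy=867.0, cx=321.9, cy=249.1
Marker side s = 0.187 m; corners in marker frame (Z=0):
  M0 = (-0.0935, +0.0935, 0)
  M1 = (+0.0935, +0.0935, 0)
  M2 = (+0.0935, -0.0935, 0)
  M3 = (-0.0935, -0.0935, 0)
rvec = (-0.1344, 0.1351, 0.0232), |rvec| = θ = 0.19197 rad = 10.999°
Rodrigues: sinθ=0.19080, 1−cosθ=0.01837; R = I + sinθ·[k]× + (1−cosθ)·[k]×²:
    [+0.99063 -0.03211 +0.13272]
    [+0.01401 +0.99073 +0.13514]
    [-0.13583 -0.13201 +0.98190]
t = (0.2128, 0.0861, 0.8359) m
M0: Pc = R·M0+t = (+0.11717, +0.17742, +0.83626); u = 829.2·(+0.11717)/0.83626 + 321.9 = 438.0849, v = 867.0·(+0.17742)/0.83626 + 249.1 = 433.0461
M1: Pc = R·M1+t = (+0.30242, +0.18004, +0.81086); u = 829.2·(+0.30242)/0.81086 + 321.9 = 631.1634, v = 867.0·(+0.18004)/0.81086 + 249.1 = 441.6087
M2: Pc = R·M2+t = (+0.30843, -0.00522, +0.83554); u = 829.2·(+0.30843)/0.83554 + 321.9 = 627.9848, v = 867.0·(-0.00522)/0.83554 + 249.1 = 243.6800
M3: Pc = R·M3+t = (+0.12318, -0.00784, +0.86094); u = 829.2·(+0.12318)/0.86094 + 321.9 = 440.5363, v = 867.0·(-0.00784)/0.86094 + 249.1 = 241.2021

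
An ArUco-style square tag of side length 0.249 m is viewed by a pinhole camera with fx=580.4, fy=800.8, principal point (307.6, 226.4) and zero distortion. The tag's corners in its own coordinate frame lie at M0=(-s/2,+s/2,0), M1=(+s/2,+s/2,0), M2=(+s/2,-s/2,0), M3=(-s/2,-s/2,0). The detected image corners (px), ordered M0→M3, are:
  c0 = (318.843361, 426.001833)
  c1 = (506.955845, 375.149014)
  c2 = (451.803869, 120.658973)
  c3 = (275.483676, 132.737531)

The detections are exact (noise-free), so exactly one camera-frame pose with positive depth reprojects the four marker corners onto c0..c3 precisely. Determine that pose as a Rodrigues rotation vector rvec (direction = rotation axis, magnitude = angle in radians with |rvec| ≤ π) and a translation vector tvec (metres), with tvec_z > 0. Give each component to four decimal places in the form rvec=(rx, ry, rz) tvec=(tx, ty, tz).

rvec=(-0.3187, -0.3549, -0.1512) tvec=(0.1024, 0.0255, 0.6964)

Intrinsics K: fx=580.4, fy=800.8, cx=307.6, cy=226.4
Marker side s = 0.249 m; corners in marker frame (Z=0):
  M0 = (-0.1245, +0.1245, 0)
  M1 = (+0.1245, +0.1245, 0)
  M2 = (+0.1245, -0.1245, 0)
  M3 = (-0.1245, -0.1245, 0)
Detected image corners:
  c0 = (318.843361, 426.001833) px
  c1 = (506.955845, 375.149014) px
  c2 = (451.803869, 120.658973) px
  c3 = (275.483676, 132.737531) px
Planar DLT: solve 8×8 A·h = b for H (H[2,2]=1):
  H  [+933.47758 +43.60369 +392.96830]
  H  [+15.26757 +989.08831 +255.77444]
  H  [+0.52249 -0.40114 +1.00000]
B = K⁻¹H; ‖b₁‖=1.436051, ‖b₂‖=1.436051; λ = 2/(‖b₁‖+‖b₂‖) = 0.696354, sign → tz>0 ⇒ λ=+0.696354
r₁ = λ·B[:,0] = (+0.92714,-0.08959,+0.36384); r₂ = λ·B[:,1] = (+0.20036,+0.93906,-0.27934)
r₃ = r₁×r₂ = (-0.31664,+0.33188,+0.88859); SVD([r₁ r₂ r₃]) → R = UVᵀ:
  R  [+0.92714 +0.20036 -0.31664]
  R  [-0.08959 +0.93906 +0.33188]
  R  [+0.36384 -0.27934 +0.88859]
t = (+0.10242, +0.02554, +0.69635) m
tr R = 2.754793; θ = arccos((tr R − 1)/2) = 0.500388 rad = 28.670°
axis k = ((R−Rᵀ)₃₂, (R−Rᵀ)₁₃, (R−Rᵀ)₂₁) / (2 sinθ) = (-0.636995, -0.709175, -0.302172)
rvec = θ·k = (-0.318745, -0.354863, -0.151203)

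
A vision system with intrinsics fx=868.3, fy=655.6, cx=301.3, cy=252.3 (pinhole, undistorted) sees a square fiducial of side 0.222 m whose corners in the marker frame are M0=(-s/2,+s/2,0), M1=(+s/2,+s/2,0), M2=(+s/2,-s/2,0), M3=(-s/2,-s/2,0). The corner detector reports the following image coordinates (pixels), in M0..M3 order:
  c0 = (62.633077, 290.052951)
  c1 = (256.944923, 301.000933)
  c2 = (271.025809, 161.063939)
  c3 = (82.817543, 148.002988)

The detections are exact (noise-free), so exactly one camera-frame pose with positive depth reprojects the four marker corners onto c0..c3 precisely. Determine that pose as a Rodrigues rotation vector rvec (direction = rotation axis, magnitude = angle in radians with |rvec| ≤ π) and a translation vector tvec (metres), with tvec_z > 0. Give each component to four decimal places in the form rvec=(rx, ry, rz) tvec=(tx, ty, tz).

rvec=(-0.1361, -0.0858, 0.0750) tvec=(-0.1541, -0.0437, 1.0140)

Intrinsics K: fx=868.3, fy=655.6, cx=301.3, cy=252.3
Marker side s = 0.222 m; corners in marker frame (Z=0):
  M0 = (-0.1110, +0.1110, 0)
  M1 = (+0.1110, +0.1110, 0)
  M2 = (+0.1110, -0.1110, 0)
  M3 = (-0.1110, -0.1110, 0)
Detected image corners:
  c0 = (62.633077, 290.052951) px
  c1 = (256.944923, 301.000933) px
  c2 = (271.025809, 161.063939) px
  c3 = (82.817543, 148.002988) px
Planar DLT: solve 8×8 A·h = b for H (H[2,2]=1):
  H  [+874.64712 -100.06098 +169.32536]
  H  [+71.95556 +604.31121 +224.01354]
  H  [+0.07914 -0.13666 +1.00000]
B = K⁻¹H; ‖b₁‖=0.986232, ‖b₂‖=0.986232; λ = 2/(‖b₁‖+‖b₂‖) = 1.013960, sign → tz>0 ⇒ λ=+1.013960
r₁ = λ·B[:,0] = (+0.99353,+0.08041,+0.08025); r₂ = λ·B[:,1] = (-0.06876,+0.98796,-0.13857)
r₃ = r₁×r₂ = (-0.09042,+0.13215,+0.98710); SVD([r₁ r₂ r₃]) → R = UVᵀ:
  R  [+0.99353 -0.06876 -0.09042]
  R  [+0.08041 +0.98796 +0.13215]
  R  [+0.08025 -0.13857 +0.98710]
t = (-0.15411, -0.04375, +1.01396) m
tr R = 2.968586; θ = arccos((tr R − 1)/2) = 0.177473 rad = 10.168°
axis k = ((R−Rᵀ)₃₂, (R−Rᵀ)₁₃, (R−Rᵀ)₂₁) / (2 sinθ) = (-0.766732, -0.483362, +0.422473)
rvec = θ·k = (-0.136074, -0.085784, +0.074977)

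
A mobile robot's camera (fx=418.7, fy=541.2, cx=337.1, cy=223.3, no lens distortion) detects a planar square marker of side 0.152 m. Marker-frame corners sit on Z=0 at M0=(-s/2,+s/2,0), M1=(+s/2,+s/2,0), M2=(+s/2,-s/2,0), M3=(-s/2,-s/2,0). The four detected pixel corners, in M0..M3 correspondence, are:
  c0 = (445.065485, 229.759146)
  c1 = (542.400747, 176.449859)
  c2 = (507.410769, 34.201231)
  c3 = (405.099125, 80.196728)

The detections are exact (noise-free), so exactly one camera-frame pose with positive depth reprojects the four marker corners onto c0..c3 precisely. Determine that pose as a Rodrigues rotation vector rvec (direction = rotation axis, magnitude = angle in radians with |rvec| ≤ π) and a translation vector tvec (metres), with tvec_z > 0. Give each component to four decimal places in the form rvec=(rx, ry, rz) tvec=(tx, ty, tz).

rvec=(0.0580, -0.2272, -0.3646) tvec=(0.1787, -0.0920, 0.5358)

Intrinsics K: fx=418.7, fy=541.2, cx=337.1, cy=223.3
Marker side s = 0.152 m; corners in marker frame (Z=0):
  M0 = (-0.0760, +0.0760, 0)
  M1 = (+0.0760, +0.0760, 0)
  M2 = (+0.0760, -0.0760, 0)
  M3 = (-0.0760, -0.0760, 0)
Detected image corners:
  c0 = (445.065485, 229.759146) px
  c1 = (542.400747, 176.449859) px
  c2 = (507.410769, 34.201231) px
  c3 = (405.099125, 80.196728) px
Planar DLT: solve 8×8 A·h = b for H (H[2,2]=1):
  H  [+842.41455 +332.06741 +476.73649]
  H  [-276.05177 +982.75029 +130.41697]
  H  [+0.39139 +0.18103 +1.00000]
B = K⁻¹H; ‖b₁‖=1.866422, ‖b₂‖=1.866422; λ = 2/(‖b₁‖+‖b₂‖) = 0.535784, sign → tz>0 ⇒ λ=+0.535784
r₁ = λ·B[:,0] = (+0.90915,-0.35981,+0.20970); r₂ = λ·B[:,1] = (+0.34684,+0.93290,+0.09699)
r₃ = r₁×r₂ = (-0.23053,-0.01545,+0.97294); SVD([r₁ r₂ r₃]) → R = UVᵀ:
  R  [+0.90915 +0.34684 -0.23053]
  R  [-0.35981 +0.93290 -0.01545]
  R  [+0.20970 +0.09699 +0.97294]
t = (+0.17868, -0.09195, +0.53578) m
tr R = 2.814995; θ = arccos((tr R − 1)/2) = 0.433509 rad = 24.838°
axis k = ((R−Rᵀ)₃₂, (R−Rᵀ)₁₃, (R−Rᵀ)₂₁) / (2 sinθ) = (+0.133841, -0.524006, -0.841133)
rvec = θ·k = (+0.058021, -0.227161, -0.364638)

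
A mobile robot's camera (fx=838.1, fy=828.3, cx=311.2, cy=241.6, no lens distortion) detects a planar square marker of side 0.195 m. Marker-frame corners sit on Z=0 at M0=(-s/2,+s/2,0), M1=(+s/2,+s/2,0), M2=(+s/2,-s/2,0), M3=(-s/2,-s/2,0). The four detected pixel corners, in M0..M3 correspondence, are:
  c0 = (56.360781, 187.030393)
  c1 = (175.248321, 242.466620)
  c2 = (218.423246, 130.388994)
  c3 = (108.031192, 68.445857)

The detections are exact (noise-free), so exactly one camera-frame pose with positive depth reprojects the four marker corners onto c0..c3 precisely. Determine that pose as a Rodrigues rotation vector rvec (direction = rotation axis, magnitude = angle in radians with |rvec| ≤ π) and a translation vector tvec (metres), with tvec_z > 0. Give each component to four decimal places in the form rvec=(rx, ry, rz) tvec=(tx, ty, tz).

rvec=(-0.1757, -0.5761, 0.3852) tvec=(-0.2507, -0.1270, 1.2434)

Intrinsics K: fx=838.1, fy=828.3, cx=311.2, cy=241.6
Marker side s = 0.195 m; corners in marker frame (Z=0):
  M0 = (-0.0975, +0.0975, 0)
  M1 = (+0.0975, +0.0975, 0)
  M2 = (+0.0975, -0.0975, 0)
  M3 = (-0.0975, -0.0975, 0)
Detected image corners:
  c0 = (56.360781, 187.030393) px
  c1 = (175.248321, 242.466620) px
  c2 = (218.423246, 130.388994) px
  c3 = (108.031192, 68.445857) px
Planar DLT: solve 8×8 A·h = b for H (H[2,2]=1):
  H  [+643.07509 -272.35194 +142.24173]
  H  [+363.96338 +557.00887 +157.01470]
  H  [+0.39878 -0.21507 +1.00000]
B = K⁻¹H; ‖b₁‖=0.804274, ‖b₂‖=0.804274; λ = 2/(‖b₁‖+‖b₂‖) = 1.243357, sign → tz>0 ⇒ λ=+1.243357
r₁ = λ·B[:,0] = (+0.76992,+0.40172,+0.49582); r₂ = λ·B[:,1] = (-0.30475,+0.91412,-0.26741)
r₃ = r₁×r₂ = (-0.56066,+0.05478,+0.82623); SVD([r₁ r₂ r₃]) → R = UVᵀ:
  R  [+0.76992 -0.30475 -0.56066]
  R  [+0.40172 +0.91412 +0.05478]
  R  [+0.49582 -0.26741 +0.82623]
t = (-0.25066, -0.12697, +1.24336) m
tr R = 2.510274; θ = arccos((tr R − 1)/2) = 0.714933 rad = 40.963°
axis k = ((R−Rᵀ)₃₂, (R−Rᵀ)₁₃, (R−Rᵀ)₂₁) / (2 sinθ) = (-0.245735, -0.805779, +0.538827)
rvec = θ·k = (-0.175684, -0.576078, +0.385225)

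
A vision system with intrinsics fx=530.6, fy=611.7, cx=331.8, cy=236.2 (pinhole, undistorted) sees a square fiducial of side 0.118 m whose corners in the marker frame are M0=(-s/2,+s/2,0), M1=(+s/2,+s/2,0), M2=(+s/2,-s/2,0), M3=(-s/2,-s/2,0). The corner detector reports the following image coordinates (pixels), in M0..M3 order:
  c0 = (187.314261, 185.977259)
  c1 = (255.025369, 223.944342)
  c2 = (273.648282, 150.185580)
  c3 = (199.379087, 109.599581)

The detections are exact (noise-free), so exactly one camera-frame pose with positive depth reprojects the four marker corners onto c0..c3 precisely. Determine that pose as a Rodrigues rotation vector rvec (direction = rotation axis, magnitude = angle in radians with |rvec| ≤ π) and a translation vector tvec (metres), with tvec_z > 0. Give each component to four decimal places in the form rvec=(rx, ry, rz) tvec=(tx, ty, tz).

Intrinsics K: fx=530.6, fy=611.7, cx=331.8, cy=236.2
Marker side s = 0.118 m; corners in marker frame (Z=0):
  M0 = (-0.0590, +0.0590, 0)
  M1 = (+0.0590, +0.0590, 0)
  M2 = (+0.0590, -0.0590, 0)
  M3 = (-0.0590, -0.0590, 0)
Detected image corners:
  c0 = (187.314261, 185.977259) px
  c1 = (255.025369, 223.944342) px
  c2 = (273.648282, 150.185580) px
  c3 = (199.379087, 109.599581) px
Planar DLT: solve 8×8 A·h = b for H (H[2,2]=1):
  H  [+576.93500 +44.22746 +228.28299]
  H  [+315.21255 +763.60900 +168.99277]
  H  [-0.10238 +0.76075 +1.00000]
B = K⁻¹H; ‖b₁‖=1.282159, ‖b₂‖=1.282159; λ = 2/(‖b₁‖+‖b₂‖) = 0.779935, sign → tz>0 ⇒ λ=+0.779935
r₁ = λ·B[:,0] = (+0.89798,+0.43274,-0.07985); r₂ = λ·B[:,1] = (-0.30602,+0.74451,+0.59334)
r₃ = r₁×r₂ = (+0.31621,-0.50837,+0.80098); SVD([r₁ r₂ r₃]) → R = UVᵀ:
  R  [+0.89798 -0.30602 +0.31621]
  R  [+0.43274 +0.74451 -0.50837]
  R  [-0.07985 +0.59334 +0.80098]
t = (-0.15216, -0.08569, +0.77993) m
tr R = 2.443472; θ = arccos((tr R − 1)/2) = 0.764490 rad = 43.802°
axis k = ((R−Rᵀ)₃₂, (R−Rᵀ)₁₃, (R−Rᵀ)₂₁) / (2 sinθ) = (+0.795837, +0.286102, +0.533656)
rvec = θ·k = (+0.608409, +0.218722, +0.407975)

rvec=(0.6084, 0.2187, 0.4080) tvec=(-0.1522, -0.0857, 0.7799)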